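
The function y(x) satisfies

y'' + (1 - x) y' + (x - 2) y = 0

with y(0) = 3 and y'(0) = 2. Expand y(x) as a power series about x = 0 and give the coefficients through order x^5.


Ansatz: y(x) = sum_{n>=0} a_n x^n, so y'(x) = sum_{n>=1} n a_n x^(n-1) and y''(x) = sum_{n>=2} n(n-1) a_n x^(n-2).
Substitute into P(x) y'' + Q(x) y' + R(x) y = 0 with P(x) = 1, Q(x) = 1 - x, R(x) = x - 2, and match powers of x.
Initial conditions: a_0 = 3, a_1 = 2.
Setting the coefficient of each power of x to zero and solving order by order (substituting the coefficients already found):
  x^0: 2 a_2 + a_1 - 2 a_0 = 0  ->  2 a_2 = -a_1 + 2 a_0 = 4  ->  a_2 = 2
  x^1: 6 a_3 + 2 a_2 - 3 a_1 + a_0 = 0  ->  6 a_3 = -2 a_2 + 3 a_1 - a_0 = -1  ->  a_3 = -1/6
  x^2: 12 a_4 + 3 a_3 - 4 a_2 + a_1 = 0  ->  12 a_4 = -3 a_3 + 4 a_2 - a_1 = 13/2  ->  a_4 = 13/24
  x^3: 20 a_5 + 4 a_4 - 5 a_3 + a_2 = 0  ->  20 a_5 = -4 a_4 + 5 a_3 - a_2 = -5  ->  a_5 = -1/4
Truncated series: y(x) = 3 + 2 x + 2 x^2 - (1/6) x^3 + (13/24) x^4 - (1/4) x^5 + O(x^6).

a_0 = 3; a_1 = 2; a_2 = 2; a_3 = -1/6; a_4 = 13/24; a_5 = -1/4


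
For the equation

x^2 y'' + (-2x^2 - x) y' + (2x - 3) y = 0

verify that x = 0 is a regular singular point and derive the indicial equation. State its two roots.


Divide by x^2 to reach normal form y'' + P_1(x) y' + P_2(x) y = 0 with P_1(x) = -2 - 1/x and P_2(x) = 2/x - 3/x^2.
x = 0 is a singular point because the y'-coefficient -2 - 1/x has a pole at x = 0 and the y-coefficient 2/x - 3/x^2 has a pole at x = 0.
It is a regular singular point because x P_1(x) = p(x) = -2x - 1 and x^2 P_2(x) = q(x) = 2x - 3 are polynomials, hence analytic at x = 0.
p(0) = -1,  q(0) = -3.
Indicial equation: r(r-1) + p(0) r + q(0) = 0, i.e. r^2 + (p(0) - 1) r + q(0) = 0, i.e. r^2 - 2 r - 3 = 0.
Discriminant: (-2)^2 - 4(-3) = 16, so r = (2 ± 4)/2.
Solving: r_1 = 3, r_2 = -1.

indicial: r^2 - 2 r - 3 = 0; roots r_1 = 3, r_2 = -1


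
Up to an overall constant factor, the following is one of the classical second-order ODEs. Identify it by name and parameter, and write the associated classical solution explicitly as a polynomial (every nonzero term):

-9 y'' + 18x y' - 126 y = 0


All three coefficients share the factor -9; dividing through by -9 gives  y'' - 2x y' + 14 y = 0.
This matches the Hermite equation y'' - 2x y' + 2n y = 0 with 2n = 14, so n = 7; the polynomial solution is H_7(x).
With y = sum_k a_k x^k, matching x^k gives (k+2)(k+1) a_{k+2} = 2(k - n) a_k = 2(k - 7) a_k. The right side vanishes at k = 7, so the series with the parity of 7 terminates at degree 7.
Standard normalization: leading coefficient of H_n is 2^n, so a_7 = 2^7 = 128. Work downward with a_k = (k+1)(k+2) a_{k+2} / (2(k - n)):
  a_5 = (6)(7)(128) / (2(5 - 7)) = 5376/(-4) = -1344
  a_3 = (4)(5)(-1344) / (2(3 - 7)) = -26880/(-8) = 3360
  a_1 = (2)(3)(3360) / (2(1 - 7)) = 20160/(-12) = -1680
Hence H_7(x) = 128 x^7 - 1344 x^5 + 3360 x^3 - 1680 x.

H_7(x); series = 128 x^7 - 1344 x^5 + 3360 x^3 - 1680 x


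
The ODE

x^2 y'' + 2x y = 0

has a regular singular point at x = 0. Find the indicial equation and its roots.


Divide by x^2 to reach normal form y'' + P_1(x) y' + P_2(x) y = 0 with P_1(x) = 0 and P_2(x) = 2/x.
x = 0 is a singular point because the y-coefficient 2/x has a pole at x = 0.
It is a regular singular point because x P_1(x) = p(x) = 0 and x^2 P_2(x) = q(x) = 2x are polynomials, hence analytic at x = 0.
p(0) = 0,  q(0) = 0.
Indicial equation: r(r-1) + p(0) r + q(0) = 0, i.e. r^2 + (p(0) - 1) r + q(0) = 0, i.e. r^2 - 1 r = 0.
Discriminant: (-1)^2 - 4(0) = 1, so r = (1 ± 1)/2.
Solving: r_1 = 1, r_2 = 0.

indicial: r^2 - 1 r = 0; roots r_1 = 1, r_2 = 0


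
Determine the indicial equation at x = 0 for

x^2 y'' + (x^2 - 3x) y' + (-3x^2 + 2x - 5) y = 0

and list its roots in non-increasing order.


Divide by x^2 to reach normal form y'' + P_1(x) y' + P_2(x) y = 0 with P_1(x) = 1 - 3/x and P_2(x) = -3 + 2/x - 5/x^2.
x = 0 is a singular point because the y'-coefficient 1 - 3/x has a pole at x = 0 and the y-coefficient -3 + 2/x - 5/x^2 has a pole at x = 0.
It is a regular singular point because x P_1(x) = p(x) = x - 3 and x^2 P_2(x) = q(x) = -3x^2 + 2x - 5 are polynomials, hence analytic at x = 0.
p(0) = -3,  q(0) = -5.
Indicial equation: r(r-1) + p(0) r + q(0) = 0, i.e. r^2 + (p(0) - 1) r + q(0) = 0, i.e. r^2 - 4 r - 5 = 0.
Discriminant: (-4)^2 - 4(-5) = 36, so r = (4 ± 6)/2.
Solving: r_1 = 5, r_2 = -1.

indicial: r^2 - 4 r - 5 = 0; roots r_1 = 5, r_2 = -1


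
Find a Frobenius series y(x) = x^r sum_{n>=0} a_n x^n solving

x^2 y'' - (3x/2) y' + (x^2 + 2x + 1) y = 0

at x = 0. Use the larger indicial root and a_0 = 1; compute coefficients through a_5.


Write in Frobenius form y'' + (p(x)/x) y' + (q(x)/x^2) y = 0:
  p(x) = -3/2,  q(x) = x^2 + 2x + 1.
Indicial equation: r(r-1) + (-3/2) r + (1) = 0 -> roots r_1 = 2, r_2 = 1/2.
Take r = r_1 = 2. Let y(x) = x^r sum_{n>=0} a_n x^n with a_0 = 1.
Substitute y = x^r sum a_n x^n and match x^{r+n}. The recurrence is
  D(n) a_n + 2 a_{n-1} + 1 a_{n-2} = 0,  where D(n) = (r+n)(r+n-1) + (-3/2)(r+n) + (1).
  a_n = [-2 a_{n-1} - 1 a_{n-2}] / D(n).
Since the indicial polynomial factors as (r - r_1)(r - r_2), D(n) = (r_1 + n - r_1)(r_1 + n - r_2) = n(n + 3/2).
Evaluating step by step (a_0 = 1):
  n = 1: D(1) = 1(1 + 3/2) = 5/2; numerator = -2(1) = -2; a_1 = (-2)/(5/2) = -4/5
  n = 2: D(2) = 2(2 + 3/2) = 7; numerator = -2(-4/5) - 1(1) = 3/5; a_2 = (3/5)/(7) = 3/35
  n = 3: D(3) = 3(3 + 3/2) = 27/2; numerator = -2(3/35) - 1(-4/5) = 22/35; a_3 = (22/35)/(27/2) = 44/945
  n = 4: D(4) = 4(4 + 3/2) = 22; numerator = -2(44/945) - 1(3/35) = -169/945; a_4 = (-169/945)/(22) = -169/20790
  n = 5: D(5) = 5(5 + 3/2) = 65/2; numerator = -2(-169/20790) - 1(44/945) = -1/33; a_5 = (-1/33)/(65/2) = -2/2145

r = 2; a_0 = 1; a_1 = -4/5; a_2 = 3/35; a_3 = 44/945; a_4 = -169/20790; a_5 = -2/2145


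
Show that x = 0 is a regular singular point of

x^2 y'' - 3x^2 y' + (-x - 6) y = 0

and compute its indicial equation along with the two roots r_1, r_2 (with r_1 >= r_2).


Divide by x^2 to reach normal form y'' + P_1(x) y' + P_2(x) y = 0 with P_1(x) = -3 and P_2(x) = -1/x - 6/x^2.
x = 0 is a singular point because the y-coefficient -1/x - 6/x^2 has a pole at x = 0.
It is a regular singular point because x P_1(x) = p(x) = -3x and x^2 P_2(x) = q(x) = -x - 6 are polynomials, hence analytic at x = 0.
p(0) = 0,  q(0) = -6.
Indicial equation: r(r-1) + p(0) r + q(0) = 0, i.e. r^2 + (p(0) - 1) r + q(0) = 0, i.e. r^2 - 1 r - 6 = 0.
Discriminant: (-1)^2 - 4(-6) = 25, so r = (1 ± 5)/2.
Solving: r_1 = 3, r_2 = -2.

indicial: r^2 - 1 r - 6 = 0; roots r_1 = 3, r_2 = -2


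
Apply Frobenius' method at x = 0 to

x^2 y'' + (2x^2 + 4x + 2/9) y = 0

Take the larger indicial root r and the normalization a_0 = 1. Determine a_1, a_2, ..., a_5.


Write in Frobenius form y'' + (p(x)/x) y' + (q(x)/x^2) y = 0:
  p(x) = 0,  q(x) = 2x^2 + 4x + 2/9.
Indicial equation: r(r-1) + (0) r + (2/9) = 0 -> roots r_1 = 2/3, r_2 = 1/3.
Take r = r_1 = 2/3. Let y(x) = x^r sum_{n>=0} a_n x^n with a_0 = 1.
Substitute y = x^r sum a_n x^n and match x^{r+n}. The recurrence is
  D(n) a_n + 4 a_{n-1} + 2 a_{n-2} = 0,  where D(n) = (r+n)(r+n-1) + (0)(r+n) + (2/9).
  a_n = [-4 a_{n-1} - 2 a_{n-2}] / D(n).
Since the indicial polynomial factors as (r - r_1)(r - r_2), D(n) = (r_1 + n - r_1)(r_1 + n - r_2) = n(n + 1/3).
Evaluating step by step (a_0 = 1):
  n = 1: D(1) = 1(1 + 1/3) = 4/3; numerator = -4(1) = -4; a_1 = (-4)/(4/3) = -3
  n = 2: D(2) = 2(2 + 1/3) = 14/3; numerator = -4(-3) - 2(1) = 10; a_2 = (10)/(14/3) = 15/7
  n = 3: D(3) = 3(3 + 1/3) = 10; numerator = -4(15/7) - 2(-3) = -18/7; a_3 = (-18/7)/(10) = -9/35
  n = 4: D(4) = 4(4 + 1/3) = 52/3; numerator = -4(-9/35) - 2(15/7) = -114/35; a_4 = (-114/35)/(52/3) = -171/910
  n = 5: D(5) = 5(5 + 1/3) = 80/3; numerator = -4(-171/910) - 2(-9/35) = 576/455; a_5 = (576/455)/(80/3) = 108/2275

r = 2/3; a_0 = 1; a_1 = -3; a_2 = 15/7; a_3 = -9/35; a_4 = -171/910; a_5 = 108/2275


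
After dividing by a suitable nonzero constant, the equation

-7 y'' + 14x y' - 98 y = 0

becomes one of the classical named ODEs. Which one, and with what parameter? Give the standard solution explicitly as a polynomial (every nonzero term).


All three coefficients share the factor -7; dividing through by -7 gives  y'' - 2x y' + 14 y = 0.
This matches the Hermite equation y'' - 2x y' + 2n y = 0 with 2n = 14, so n = 7; the polynomial solution is H_7(x).
With y = sum_k a_k x^k, matching x^k gives (k+2)(k+1) a_{k+2} = 2(k - n) a_k = 2(k - 7) a_k. The right side vanishes at k = 7, so the series with the parity of 7 terminates at degree 7.
Standard normalization: leading coefficient of H_n is 2^n, so a_7 = 2^7 = 128. Work downward with a_k = (k+1)(k+2) a_{k+2} / (2(k - n)):
  a_5 = (6)(7)(128) / (2(5 - 7)) = 5376/(-4) = -1344
  a_3 = (4)(5)(-1344) / (2(3 - 7)) = -26880/(-8) = 3360
  a_1 = (2)(3)(3360) / (2(1 - 7)) = 20160/(-12) = -1680
Hence H_7(x) = 128 x^7 - 1344 x^5 + 3360 x^3 - 1680 x.

H_7(x); series = 128 x^7 - 1344 x^5 + 3360 x^3 - 1680 x


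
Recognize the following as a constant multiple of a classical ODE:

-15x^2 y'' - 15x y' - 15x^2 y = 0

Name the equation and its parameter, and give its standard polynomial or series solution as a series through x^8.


All three coefficients share the factor -15; dividing through by -15 gives  x^2 y'' + x y' + x^2 y = 0.
This matches the Bessel equation x^2 y'' + x y' + (x^2 - nu^2) y = 0 with nu^2 = 0, so nu = 0; the solution bounded at x = 0 is J_0(x).
Frobenius at x = 0: indicial roots ±nu; for r = nu the recurrence k(k + 2nu) c_k = -c_{k-2} gives the standard series J_nu(x) = sum_{k>=0} (-1)^k / (k! (k+nu)!) (x/2)^(2k+nu). Evaluate the first 5 terms:
  k = 0: (-1)^0 / (0! * 0! * 2^0) x^0 = 1/(1*1*1) x^0 = (1) x^0
  k = 1: (-1)^1 / (1! * 1! * 2^2) x^2 = -1/(1*1*4) x^2 = (-1/4) x^2
  k = 2: (-1)^2 / (2! * 2! * 2^4) x^4 = 1/(2*2*16) x^4 = (1/64) x^4
  k = 3: (-1)^3 / (3! * 3! * 2^6) x^6 = -1/(6*6*64) x^6 = (-1/2304) x^6
  k = 4: (-1)^4 / (4! * 4! * 2^8) x^8 = 1/(24*24*256) x^8 = (1/147456) x^8
Hence J_0(x) = x^8/147456 - x^6/2304 + x^4/64 - x^2/4 + 1 + ....

J_0(x); series = x^8/147456 - x^6/2304 + x^4/64 - x^2/4 + 1


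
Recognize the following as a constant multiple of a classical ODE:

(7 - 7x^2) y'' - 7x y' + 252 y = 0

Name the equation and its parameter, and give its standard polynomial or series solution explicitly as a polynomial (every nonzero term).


All three coefficients share the factor 7; dividing through by 7 gives  (1 - x^2) y'' - x y' + 36 y = 0.
This matches the Chebyshev equation (1 - x^2) y'' - x y' + n^2 y = 0 (note the -x y' term, not -2x y') with n^2 = 36, so n = 6; the polynomial solution is T_6(x).
With y = sum_k a_k x^k, matching x^k gives (k+2)(k+1) a_{k+2} = (k^2 - n^2) a_k = (k - 6)(k + 6) a_k. The right side vanishes at k = 6, so the series with the parity of 6 terminates at degree 6.
Standard normalization: leading coefficient of T_n is 2^(n-1), so a_6 = 2^5 = 32. Work downward with a_k = (k+1)(k+2) a_{k+2} / ((k - 6)(k + 6)):
  a_4 = (5)(6)(32) / ((4 - 6)(4 + 6)) = 960/(-20) = -48
  a_2 = (3)(4)(-48) / ((2 - 6)(2 + 6)) = -576/(-32) = 18
  a_0 = (1)(2)(18) / ((0 - 6)(0 + 6)) = 36/(-36) = -1
Hence T_6(x) = 32 x^6 - 48 x^4 + 18 x^2 - 1.

T_6(x); series = 32 x^6 - 48 x^4 + 18 x^2 - 1


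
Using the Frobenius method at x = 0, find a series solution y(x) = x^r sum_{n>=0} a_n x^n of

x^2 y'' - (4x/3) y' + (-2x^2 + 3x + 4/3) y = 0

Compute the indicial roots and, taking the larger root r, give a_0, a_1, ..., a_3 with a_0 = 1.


Write in Frobenius form y'' + (p(x)/x) y' + (q(x)/x^2) y = 0:
  p(x) = -4/3,  q(x) = -2x^2 + 3x + 4/3.
Indicial equation: r(r-1) + (-4/3) r + (4/3) = 0 -> roots r_1 = 4/3, r_2 = 1.
Take r = r_1 = 4/3. Let y(x) = x^r sum_{n>=0} a_n x^n with a_0 = 1.
Substitute y = x^r sum a_n x^n and match x^{r+n}. The recurrence is
  D(n) a_n + 3 a_{n-1} - 2 a_{n-2} = 0,  where D(n) = (r+n)(r+n-1) + (-4/3)(r+n) + (4/3).
  a_n = [-3 a_{n-1} + 2 a_{n-2}] / D(n).
Since the indicial polynomial factors as (r - r_1)(r - r_2), D(n) = (r_1 + n - r_1)(r_1 + n - r_2) = n(n + 1/3).
Evaluating step by step (a_0 = 1):
  n = 1: D(1) = 1(1 + 1/3) = 4/3; numerator = -3(1) = -3; a_1 = (-3)/(4/3) = -9/4
  n = 2: D(2) = 2(2 + 1/3) = 14/3; numerator = -3(-9/4) + 2(1) = 35/4; a_2 = (35/4)/(14/3) = 15/8
  n = 3: D(3) = 3(3 + 1/3) = 10; numerator = -3(15/8) + 2(-9/4) = -81/8; a_3 = (-81/8)/(10) = -81/80

r = 4/3; a_0 = 1; a_1 = -9/4; a_2 = 15/8; a_3 = -81/80


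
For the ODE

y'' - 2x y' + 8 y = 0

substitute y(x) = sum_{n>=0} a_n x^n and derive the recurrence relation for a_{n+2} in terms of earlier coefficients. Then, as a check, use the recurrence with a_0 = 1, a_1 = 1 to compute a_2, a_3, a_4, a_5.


Substitute y = sum_n a_n x^n.
y''(x) has coefficient (n+2)(n+1) a_{n+2} at x^n;
-2 x y'(x) has coefficient -2 n a_n at x^n (shift);
8 y(x) has coefficient 8 a_n at x^n.
Matching x^n: (n+2)(n+1) a_{n+2} + (-2n + 8) a_n = 0.
Thus a_{n+2} = (2n - 8) / ((n+1)(n+2)) * a_n.

Check with a_0 = 1, a_1 = 1 (apply the recurrence for n = 0, 1, 2, 3): a_0 = 1, a_1 = 1, a_2 = -4, a_3 = -1, a_4 = 4/3, a_5 = 1/10.

a_(n+2) = (2n - 8) / ((n+1)(n+2)) * a_n; check: a_0 = 1, a_1 = 1, a_2 = -4, a_3 = -1, a_4 = 4/3, a_5 = 1/10


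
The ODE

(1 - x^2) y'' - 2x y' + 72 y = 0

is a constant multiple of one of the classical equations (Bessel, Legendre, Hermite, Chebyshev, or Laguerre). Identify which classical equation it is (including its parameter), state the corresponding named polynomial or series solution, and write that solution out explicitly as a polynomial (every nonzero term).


The equation is already in a standard form:  (1 - x^2) y'' - 2x y' + 72 y = 0.
This matches the Legendre equation (1 - x^2) y'' - 2x y' + n(n+1) y = 0 (note the -2x y' term) with n(n+1) = 72, so n = 8; the polynomial solution is P_8(x).
With y = sum_k a_k x^k, matching x^k gives (k+2)(k+1) a_{k+2} = [k(k+1) - n(n+1)] a_k = (k - 8)(k + 9) a_k. The right side vanishes at k = 8, so the series with the parity of 8 terminates at degree 8.
Standard normalization (P_n(1) = 1): leading coefficient (2n)!/(2^n (n!)^2) = 20922789888000/(256*1625702400) = 6435/128, so a_8 = 6435/128. Work downward with a_k = (k+1)(k+2) a_{k+2} / ((k - 8)(k + 9)):
  a_6 = (7)(8)(6435/128) / ((6 - 8)(6 + 9)) = (45045/16)/(-30) = -3003/32
  a_4 = (5)(6)(-3003/32) / ((4 - 8)(4 + 9)) = (-45045/16)/(-52) = 3465/64
  a_2 = (3)(4)(3465/64) / ((2 - 8)(2 + 9)) = (10395/16)/(-66) = -315/32
  a_0 = (1)(2)(-315/32) / ((0 - 8)(0 + 9)) = (-315/16)/(-72) = 35/128
Hence P_8(x) = 6435 x^8/128 - 3003 x^6/32 + 3465 x^4/64 - 315 x^2/32 + 35/128.

P_8(x); series = 6435 x^8/128 - 3003 x^6/32 + 3465 x^4/64 - 315 x^2/32 + 35/128


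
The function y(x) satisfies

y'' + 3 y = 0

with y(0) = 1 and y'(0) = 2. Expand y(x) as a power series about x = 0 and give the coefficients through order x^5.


Ansatz: y(x) = sum_{n>=0} a_n x^n, so y'(x) = sum_{n>=1} n a_n x^(n-1) and y''(x) = sum_{n>=2} n(n-1) a_n x^(n-2).
Substitute into P(x) y'' + Q(x) y' + R(x) y = 0 with P(x) = 1, Q(x) = 0, R(x) = 3, and match powers of x.
Initial conditions: a_0 = 1, a_1 = 2.
Setting the coefficient of each power of x to zero and solving order by order (substituting the coefficients already found):
  x^0: 2 a_2 + 3 a_0 = 0  ->  2 a_2 = -3 a_0 = -3  ->  a_2 = -3/2
  x^1: 6 a_3 + 3 a_1 = 0  ->  6 a_3 = -3 a_1 = -6  ->  a_3 = -1
  x^2: 12 a_4 + 3 a_2 = 0  ->  12 a_4 = -3 a_2 = 9/2  ->  a_4 = 3/8
  x^3: 20 a_5 + 3 a_3 = 0  ->  20 a_5 = -3 a_3 = 3  ->  a_5 = 3/20
Truncated series: y(x) = 1 + 2 x - (3/2) x^2 - x^3 + (3/8) x^4 + (3/20) x^5 + O(x^6).

a_0 = 1; a_1 = 2; a_2 = -3/2; a_3 = -1; a_4 = 3/8; a_5 = 3/20


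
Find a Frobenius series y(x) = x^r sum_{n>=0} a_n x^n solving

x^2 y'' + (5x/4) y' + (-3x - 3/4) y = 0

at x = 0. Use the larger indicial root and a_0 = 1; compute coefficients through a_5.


Write in Frobenius form y'' + (p(x)/x) y' + (q(x)/x^2) y = 0:
  p(x) = 5/4,  q(x) = -3x - 3/4.
Indicial equation: r(r-1) + (5/4) r + (-3/4) = 0 -> roots r_1 = 3/4, r_2 = -1.
Take r = r_1 = 3/4. Let y(x) = x^r sum_{n>=0} a_n x^n with a_0 = 1.
Substitute y = x^r sum a_n x^n and match x^{r+n}. The recurrence is
  D(n) a_n - 3 a_{n-1} = 0,  where D(n) = (r+n)(r+n-1) + (5/4)(r+n) + (-3/4).
  a_n = 3 / D(n) * a_{n-1}.
Since the indicial polynomial factors as (r - r_1)(r - r_2), D(n) = (r_1 + n - r_1)(r_1 + n - r_2) = n(n + 7/4).
Evaluating step by step (a_0 = 1):
  n = 1: D(1) = 1(1 + 7/4) = 11/4; numerator = 3(1) = 3; a_1 = (3)/(11/4) = 12/11
  n = 2: D(2) = 2(2 + 7/4) = 15/2; numerator = 3(12/11) = 36/11; a_2 = (36/11)/(15/2) = 24/55
  n = 3: D(3) = 3(3 + 7/4) = 57/4; numerator = 3(24/55) = 72/55; a_3 = (72/55)/(57/4) = 96/1045
  n = 4: D(4) = 4(4 + 7/4) = 23; numerator = 3(96/1045) = 288/1045; a_4 = (288/1045)/(23) = 288/24035
  n = 5: D(5) = 5(5 + 7/4) = 135/4; numerator = 3(288/24035) = 864/24035; a_5 = (864/24035)/(135/4) = 128/120175

r = 3/4; a_0 = 1; a_1 = 12/11; a_2 = 24/55; a_3 = 96/1045; a_4 = 288/24035; a_5 = 128/120175


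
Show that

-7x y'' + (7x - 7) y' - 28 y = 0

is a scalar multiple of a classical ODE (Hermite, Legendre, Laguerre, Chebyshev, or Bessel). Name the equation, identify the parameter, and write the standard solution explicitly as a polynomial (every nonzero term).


All three coefficients share the factor -7; dividing through by -7 gives  x y'' + (1 - x) y' + 4 y = 0.
This matches the Laguerre equation x y'' + (1 - x) y' + n y = 0 with n = 4; the polynomial solution is L_4(x).
With y = sum_k a_k x^k, matching x^k gives (k+1)k a_{k+1} + (k+1) a_{k+1} - k a_k + n a_k = 0, i.e. (k+1)^2 a_{k+1} = (k - n) a_k = (k - 4) a_k. The right side vanishes at k = 4, so the series terminates at degree 4.
Standard normalization L_n(0) = 1 gives a_0 = 1. Work upward with a_{k+1} = (k - 4) a_k / (k+1)^2:
  a_1 = (0 - 4)(1) / 1^2 = -4/1 = -4
  a_2 = (1 - 4)(-4) / 2^2 = 12/4 = 3
  a_3 = (2 - 4)(3) / 3^2 = -6/9 = -2/3
  a_4 = (3 - 4)(-2/3) / 4^2 = (2/3)/16 = 1/24
Hence L_4(x) = x^4/24 - 2 x^3/3 + 3 x^2 - 4 x + 1.

L_4(x); series = x^4/24 - 2 x^3/3 + 3 x^2 - 4 x + 1


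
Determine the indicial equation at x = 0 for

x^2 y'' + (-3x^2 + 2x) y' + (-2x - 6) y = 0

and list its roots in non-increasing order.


Divide by x^2 to reach normal form y'' + P_1(x) y' + P_2(x) y = 0 with P_1(x) = -3 + 2/x and P_2(x) = -2/x - 6/x^2.
x = 0 is a singular point because the y'-coefficient -3 + 2/x has a pole at x = 0 and the y-coefficient -2/x - 6/x^2 has a pole at x = 0.
It is a regular singular point because x P_1(x) = p(x) = 2 - 3x and x^2 P_2(x) = q(x) = -2x - 6 are polynomials, hence analytic at x = 0.
p(0) = 2,  q(0) = -6.
Indicial equation: r(r-1) + p(0) r + q(0) = 0, i.e. r^2 + (p(0) - 1) r + q(0) = 0, i.e. r^2 + 1 r - 6 = 0.
Discriminant: (1)^2 - 4(-6) = 25, so r = (-1 ± 5)/2.
Solving: r_1 = 2, r_2 = -3.

indicial: r^2 + 1 r - 6 = 0; roots r_1 = 2, r_2 = -3


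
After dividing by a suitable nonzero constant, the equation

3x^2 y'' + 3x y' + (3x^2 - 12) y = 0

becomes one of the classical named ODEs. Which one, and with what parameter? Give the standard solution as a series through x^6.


All three coefficients share the factor 3; dividing through by 3 gives  x^2 y'' + x y' + (x^2 - 4) y = 0.
This matches the Bessel equation x^2 y'' + x y' + (x^2 - nu^2) y = 0 with nu^2 = 4, so nu = 2; the solution bounded at x = 0 is J_2(x).
Frobenius at x = 0: indicial roots ±nu; for r = nu the recurrence k(k + 2nu) c_k = -c_{k-2} gives the standard series J_nu(x) = sum_{k>=0} (-1)^k / (k! (k+nu)!) (x/2)^(2k+nu). Evaluate the first 3 terms:
  k = 0: (-1)^0 / (0! * 2! * 2^2) x^2 = 1/(1*2*4) x^2 = (1/8) x^2
  k = 1: (-1)^1 / (1! * 3! * 2^4) x^4 = -1/(1*6*16) x^4 = (-1/96) x^4
  k = 2: (-1)^2 / (2! * 4! * 2^6) x^6 = 1/(2*24*64) x^6 = (1/3072) x^6
Hence J_2(x) = x^6/3072 - x^4/96 + x^2/8 + ....

J_2(x); series = x^6/3072 - x^4/96 + x^2/8


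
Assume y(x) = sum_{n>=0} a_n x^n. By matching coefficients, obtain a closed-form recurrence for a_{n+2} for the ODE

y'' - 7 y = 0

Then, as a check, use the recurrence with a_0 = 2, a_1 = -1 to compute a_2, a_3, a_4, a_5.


Substitute y = sum_n a_n x^n into y'' + (const) y = 0.
y''(x) = sum_{n>=0} (n+2)(n+1) a_{n+2} x^n.
The ODE becomes sum_n [(n+2)(n+1) a_{n+2} - 7 a_n] x^n = 0.
Setting each coefficient to zero gives the recurrence:
  (n+2)(n+1) a_{n+2} - 7 a_n = 0,
  a_{n+2} = 7 / ((n+1)(n+2)) a_n.

Check with a_0 = 2, a_1 = -1 (apply the recurrence for n = 0, 1, 2, 3): a_0 = 2, a_1 = -1, a_2 = 7, a_3 = -7/6, a_4 = 49/12, a_5 = -49/120.

a_{n+2} = 7/((n+1)(n+2)) * a_n; check: a_0 = 2, a_1 = -1, a_2 = 7, a_3 = -7/6, a_4 = 49/12, a_5 = -49/120


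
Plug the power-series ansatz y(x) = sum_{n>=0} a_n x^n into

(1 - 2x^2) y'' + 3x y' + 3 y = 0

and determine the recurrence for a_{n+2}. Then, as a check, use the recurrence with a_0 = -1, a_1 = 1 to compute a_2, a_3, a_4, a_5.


Substitute y = sum_n a_n x^n.
(1 - 2 x^2) y'' contributes (n+2)(n+1) a_{n+2} - 2 n(n-1) a_n at x^n.
3 x y'(x) contributes 3 n a_n at x^n.
3 y(x) contributes 3 a_n at x^n.
Matching x^n: (n+2)(n+1) a_{n+2} + (-2 n(n-1) + 3 n + 3) a_n = 0.
Thus a_{n+2} = (2 n(n-1) - 3 n - 3) / ((n+1)(n+2)) * a_n.

Check with a_0 = -1, a_1 = 1 (apply the recurrence for n = 0, 1, 2, 3): a_0 = -1, a_1 = 1, a_2 = 3/2, a_3 = -1, a_4 = -5/8, a_5 = 0.

a_(n+2) = (2 n(n-1) - 3 n - 3) / ((n+1)(n+2)) * a_n; check: a_0 = -1, a_1 = 1, a_2 = 3/2, a_3 = -1, a_4 = -5/8, a_5 = 0


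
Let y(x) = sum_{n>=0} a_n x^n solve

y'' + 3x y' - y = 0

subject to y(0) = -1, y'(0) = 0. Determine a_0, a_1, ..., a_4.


Ansatz: y(x) = sum_{n>=0} a_n x^n, so y'(x) = sum_{n>=1} n a_n x^(n-1) and y''(x) = sum_{n>=2} n(n-1) a_n x^(n-2).
Substitute into P(x) y'' + Q(x) y' + R(x) y = 0 with P(x) = 1, Q(x) = 3x, R(x) = -1, and match powers of x.
Initial conditions: a_0 = -1, a_1 = 0.
Setting the coefficient of each power of x to zero and solving order by order (substituting the coefficients already found):
  x^0: 2 a_2 - a_0 = 0  ->  2 a_2 = a_0 = -1  ->  a_2 = -1/2
  x^1: 6 a_3 + 2 a_1 = 0  ->  6 a_3 = -2 a_1 = 0  ->  a_3 = 0
  x^2: 12 a_4 + 5 a_2 = 0  ->  12 a_4 = -5 a_2 = 5/2  ->  a_4 = 5/24
Truncated series: y(x) = -1 - (1/2) x^2 + (5/24) x^4 + O(x^5).

a_0 = -1; a_1 = 0; a_2 = -1/2; a_3 = 0; a_4 = 5/24


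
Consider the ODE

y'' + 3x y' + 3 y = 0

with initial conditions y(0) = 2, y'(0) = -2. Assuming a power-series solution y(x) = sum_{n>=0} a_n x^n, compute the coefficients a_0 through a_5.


Ansatz: y(x) = sum_{n>=0} a_n x^n, so y'(x) = sum_{n>=1} n a_n x^(n-1) and y''(x) = sum_{n>=2} n(n-1) a_n x^(n-2).
Substitute into P(x) y'' + Q(x) y' + R(x) y = 0 with P(x) = 1, Q(x) = 3x, R(x) = 3, and match powers of x.
Initial conditions: a_0 = 2, a_1 = -2.
Setting the coefficient of each power of x to zero and solving order by order (substituting the coefficients already found):
  x^0: 2 a_2 + 3 a_0 = 0  ->  2 a_2 = -3 a_0 = -6  ->  a_2 = -3
  x^1: 6 a_3 + 6 a_1 = 0  ->  6 a_3 = -6 a_1 = 12  ->  a_3 = 2
  x^2: 12 a_4 + 9 a_2 = 0  ->  12 a_4 = -9 a_2 = 27  ->  a_4 = 9/4
  x^3: 20 a_5 + 12 a_3 = 0  ->  20 a_5 = -12 a_3 = -24  ->  a_5 = -6/5
Truncated series: y(x) = 2 - 2 x - 3 x^2 + 2 x^3 + (9/4) x^4 - (6/5) x^5 + O(x^6).

a_0 = 2; a_1 = -2; a_2 = -3; a_3 = 2; a_4 = 9/4; a_5 = -6/5


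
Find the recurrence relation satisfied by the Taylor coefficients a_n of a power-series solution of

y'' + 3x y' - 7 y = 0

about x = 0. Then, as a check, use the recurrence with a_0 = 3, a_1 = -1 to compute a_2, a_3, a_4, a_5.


Substitute y = sum_n a_n x^n.
y''(x) has coefficient (n+2)(n+1) a_{n+2} at x^n;
3 x y'(x) has coefficient 3 n a_n at x^n (shift);
-7 y(x) has coefficient -7 a_n at x^n.
Matching x^n: (n+2)(n+1) a_{n+2} + (3n - 7) a_n = 0.
Thus a_{n+2} = (-3n + 7) / ((n+1)(n+2)) * a_n.

Check with a_0 = 3, a_1 = -1 (apply the recurrence for n = 0, 1, 2, 3): a_0 = 3, a_1 = -1, a_2 = 21/2, a_3 = -2/3, a_4 = 7/8, a_5 = 1/15.

a_(n+2) = (-3n + 7) / ((n+1)(n+2)) * a_n; check: a_0 = 3, a_1 = -1, a_2 = 21/2, a_3 = -2/3, a_4 = 7/8, a_5 = 1/15


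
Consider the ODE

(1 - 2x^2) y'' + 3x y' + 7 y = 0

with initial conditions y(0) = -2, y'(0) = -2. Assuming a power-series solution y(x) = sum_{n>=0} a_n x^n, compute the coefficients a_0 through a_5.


Ansatz: y(x) = sum_{n>=0} a_n x^n, so y'(x) = sum_{n>=1} n a_n x^(n-1) and y''(x) = sum_{n>=2} n(n-1) a_n x^(n-2).
Substitute into P(x) y'' + Q(x) y' + R(x) y = 0 with P(x) = 1 - 2x^2, Q(x) = 3x, R(x) = 7, and match powers of x.
Initial conditions: a_0 = -2, a_1 = -2.
Setting the coefficient of each power of x to zero and solving order by order (substituting the coefficients already found):
  x^0: 2 a_2 + 7 a_0 = 0  ->  2 a_2 = -7 a_0 = 14  ->  a_2 = 7
  x^1: 6 a_3 + 10 a_1 = 0  ->  6 a_3 = -10 a_1 = 20  ->  a_3 = 10/3
  x^2: 12 a_4 + 9 a_2 = 0  ->  12 a_4 = -9 a_2 = -63  ->  a_4 = -21/4
  x^3: 20 a_5 + 4 a_3 = 0  ->  20 a_5 = -4 a_3 = -40/3  ->  a_5 = -2/3
Truncated series: y(x) = -2 - 2 x + 7 x^2 + (10/3) x^3 - (21/4) x^4 - (2/3) x^5 + O(x^6).

a_0 = -2; a_1 = -2; a_2 = 7; a_3 = 10/3; a_4 = -21/4; a_5 = -2/3


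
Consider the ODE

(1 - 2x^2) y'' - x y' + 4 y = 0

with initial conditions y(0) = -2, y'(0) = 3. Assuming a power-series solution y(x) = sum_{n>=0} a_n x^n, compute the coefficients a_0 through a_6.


Ansatz: y(x) = sum_{n>=0} a_n x^n, so y'(x) = sum_{n>=1} n a_n x^(n-1) and y''(x) = sum_{n>=2} n(n-1) a_n x^(n-2).
Substitute into P(x) y'' + Q(x) y' + R(x) y = 0 with P(x) = 1 - 2x^2, Q(x) = -x, R(x) = 4, and match powers of x.
Initial conditions: a_0 = -2, a_1 = 3.
Setting the coefficient of each power of x to zero and solving order by order (substituting the coefficients already found):
  x^0: 2 a_2 + 4 a_0 = 0  ->  2 a_2 = -4 a_0 = 8  ->  a_2 = 4
  x^1: 6 a_3 + 3 a_1 = 0  ->  6 a_3 = -3 a_1 = -9  ->  a_3 = -3/2
  x^2: 12 a_4 - 2 a_2 = 0  ->  12 a_4 = 2 a_2 = 8  ->  a_4 = 2/3
  x^3: 20 a_5 - 11 a_3 = 0  ->  20 a_5 = 11 a_3 = -33/2  ->  a_5 = -33/40
  x^4: 30 a_6 - 24 a_4 = 0  ->  30 a_6 = 24 a_4 = 16  ->  a_6 = 8/15
Truncated series: y(x) = -2 + 3 x + 4 x^2 - (3/2) x^3 + (2/3) x^4 - (33/40) x^5 + (8/15) x^6 + O(x^7).

a_0 = -2; a_1 = 3; a_2 = 4; a_3 = -3/2; a_4 = 2/3; a_5 = -33/40; a_6 = 8/15


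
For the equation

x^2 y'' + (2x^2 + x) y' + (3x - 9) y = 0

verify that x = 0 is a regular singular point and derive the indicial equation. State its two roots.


Divide by x^2 to reach normal form y'' + P_1(x) y' + P_2(x) y = 0 with P_1(x) = 2 + 1/x and P_2(x) = 3/x - 9/x^2.
x = 0 is a singular point because the y'-coefficient 2 + 1/x has a pole at x = 0 and the y-coefficient 3/x - 9/x^2 has a pole at x = 0.
It is a regular singular point because x P_1(x) = p(x) = 2x + 1 and x^2 P_2(x) = q(x) = 3x - 9 are polynomials, hence analytic at x = 0.
p(0) = 1,  q(0) = -9.
Indicial equation: r(r-1) + p(0) r + q(0) = 0, i.e. r^2 + (p(0) - 1) r + q(0) = 0, i.e. r^2 - 9 = 0.
Discriminant: (0)^2 - 4(-9) = 36, so r = (0 ± 6)/2.
Solving: r_1 = 3, r_2 = -3.

indicial: r^2 - 9 = 0; roots r_1 = 3, r_2 = -3


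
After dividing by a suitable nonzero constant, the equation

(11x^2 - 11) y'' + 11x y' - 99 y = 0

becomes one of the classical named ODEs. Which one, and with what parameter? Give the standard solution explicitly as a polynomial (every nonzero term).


All three coefficients share the factor -11; dividing through by -11 gives  (1 - x^2) y'' - x y' + 9 y = 0.
This matches the Chebyshev equation (1 - x^2) y'' - x y' + n^2 y = 0 (note the -x y' term, not -2x y') with n^2 = 9, so n = 3; the polynomial solution is T_3(x).
With y = sum_k a_k x^k, matching x^k gives (k+2)(k+1) a_{k+2} = (k^2 - n^2) a_k = (k - 3)(k + 3) a_k. The right side vanishes at k = 3, so the series with the parity of 3 terminates at degree 3.
Standard normalization: leading coefficient of T_n is 2^(n-1), so a_3 = 2^2 = 4. Work downward with a_k = (k+1)(k+2) a_{k+2} / ((k - 3)(k + 3)):
  a_1 = (2)(3)(4) / ((1 - 3)(1 + 3)) = 24/(-8) = -3
Hence T_3(x) = 4 x^3 - 3 x.

T_3(x); series = 4 x^3 - 3 x


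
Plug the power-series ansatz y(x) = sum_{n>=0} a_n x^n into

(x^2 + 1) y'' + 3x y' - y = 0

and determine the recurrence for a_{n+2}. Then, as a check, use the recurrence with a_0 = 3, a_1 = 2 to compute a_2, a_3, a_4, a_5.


Substitute y = sum_n a_n x^n.
(1 + 1 x^2) y'' contributes (n+2)(n+1) a_{n+2} + n(n-1) a_n at x^n.
3 x y'(x) contributes 3 n a_n at x^n.
-y(x) contributes -1 a_n at x^n.
Matching x^n: (n+2)(n+1) a_{n+2} + (n(n-1) + 3 n - 1) a_n = 0.
Thus a_{n+2} = (-n(n-1) - 3 n + 1) / ((n+1)(n+2)) * a_n.

Check with a_0 = 3, a_1 = 2 (apply the recurrence for n = 0, 1, 2, 3): a_0 = 3, a_1 = 2, a_2 = 3/2, a_3 = -2/3, a_4 = -7/8, a_5 = 7/15.

a_(n+2) = (-n(n-1) - 3 n + 1) / ((n+1)(n+2)) * a_n; check: a_0 = 3, a_1 = 2, a_2 = 3/2, a_3 = -2/3, a_4 = -7/8, a_5 = 7/15


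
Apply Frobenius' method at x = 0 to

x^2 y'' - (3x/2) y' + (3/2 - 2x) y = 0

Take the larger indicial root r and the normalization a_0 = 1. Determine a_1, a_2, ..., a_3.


Write in Frobenius form y'' + (p(x)/x) y' + (q(x)/x^2) y = 0:
  p(x) = -3/2,  q(x) = 3/2 - 2x.
Indicial equation: r(r-1) + (-3/2) r + (3/2) = 0 -> roots r_1 = 3/2, r_2 = 1.
Take r = r_1 = 3/2. Let y(x) = x^r sum_{n>=0} a_n x^n with a_0 = 1.
Substitute y = x^r sum a_n x^n and match x^{r+n}. The recurrence is
  D(n) a_n - 2 a_{n-1} = 0,  where D(n) = (r+n)(r+n-1) + (-3/2)(r+n) + (3/2).
  a_n = 2 / D(n) * a_{n-1}.
Since the indicial polynomial factors as (r - r_1)(r - r_2), D(n) = (r_1 + n - r_1)(r_1 + n - r_2) = n(n + 1/2).
Evaluating step by step (a_0 = 1):
  n = 1: D(1) = 1(1 + 1/2) = 3/2; numerator = 2(1) = 2; a_1 = (2)/(3/2) = 4/3
  n = 2: D(2) = 2(2 + 1/2) = 5; numerator = 2(4/3) = 8/3; a_2 = (8/3)/(5) = 8/15
  n = 3: D(3) = 3(3 + 1/2) = 21/2; numerator = 2(8/15) = 16/15; a_3 = (16/15)/(21/2) = 32/315

r = 3/2; a_0 = 1; a_1 = 4/3; a_2 = 8/15; a_3 = 32/315


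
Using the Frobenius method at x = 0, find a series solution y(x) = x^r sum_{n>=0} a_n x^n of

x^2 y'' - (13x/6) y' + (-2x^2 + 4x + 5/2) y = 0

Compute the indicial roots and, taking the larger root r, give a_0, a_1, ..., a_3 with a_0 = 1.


Write in Frobenius form y'' + (p(x)/x) y' + (q(x)/x^2) y = 0:
  p(x) = -13/6,  q(x) = -2x^2 + 4x + 5/2.
Indicial equation: r(r-1) + (-13/6) r + (5/2) = 0 -> roots r_1 = 5/3, r_2 = 3/2.
Take r = r_1 = 5/3. Let y(x) = x^r sum_{n>=0} a_n x^n with a_0 = 1.
Substitute y = x^r sum a_n x^n and match x^{r+n}. The recurrence is
  D(n) a_n + 4 a_{n-1} - 2 a_{n-2} = 0,  where D(n) = (r+n)(r+n-1) + (-13/6)(r+n) + (5/2).
  a_n = [-4 a_{n-1} + 2 a_{n-2}] / D(n).
Since the indicial polynomial factors as (r - r_1)(r - r_2), D(n) = (r_1 + n - r_1)(r_1 + n - r_2) = n(n + 1/6).
Evaluating step by step (a_0 = 1):
  n = 1: D(1) = 1(1 + 1/6) = 7/6; numerator = -4(1) = -4; a_1 = (-4)/(7/6) = -24/7
  n = 2: D(2) = 2(2 + 1/6) = 13/3; numerator = -4(-24/7) + 2(1) = 110/7; a_2 = (110/7)/(13/3) = 330/91
  n = 3: D(3) = 3(3 + 1/6) = 19/2; numerator = -4(330/91) + 2(-24/7) = -1944/91; a_3 = (-1944/91)/(19/2) = -3888/1729

r = 5/3; a_0 = 1; a_1 = -24/7; a_2 = 330/91; a_3 = -3888/1729


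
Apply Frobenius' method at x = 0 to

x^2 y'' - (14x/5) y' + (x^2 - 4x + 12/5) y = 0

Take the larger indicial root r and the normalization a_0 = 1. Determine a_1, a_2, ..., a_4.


Write in Frobenius form y'' + (p(x)/x) y' + (q(x)/x^2) y = 0:
  p(x) = -14/5,  q(x) = x^2 - 4x + 12/5.
Indicial equation: r(r-1) + (-14/5) r + (12/5) = 0 -> roots r_1 = 3, r_2 = 4/5.
Take r = r_1 = 3. Let y(x) = x^r sum_{n>=0} a_n x^n with a_0 = 1.
Substitute y = x^r sum a_n x^n and match x^{r+n}. The recurrence is
  D(n) a_n - 4 a_{n-1} + 1 a_{n-2} = 0,  where D(n) = (r+n)(r+n-1) + (-14/5)(r+n) + (12/5).
  a_n = [4 a_{n-1} - 1 a_{n-2}] / D(n).
Since the indicial polynomial factors as (r - r_1)(r - r_2), D(n) = (r_1 + n - r_1)(r_1 + n - r_2) = n(n + 11/5).
Evaluating step by step (a_0 = 1):
  n = 1: D(1) = 1(1 + 11/5) = 16/5; numerator = 4(1) = 4; a_1 = (4)/(16/5) = 5/4
  n = 2: D(2) = 2(2 + 11/5) = 42/5; numerator = 4(5/4) - 1(1) = 4; a_2 = (4)/(42/5) = 10/21
  n = 3: D(3) = 3(3 + 11/5) = 78/5; numerator = 4(10/21) - 1(5/4) = 55/84; a_3 = (55/84)/(78/5) = 275/6552
  n = 4: D(4) = 4(4 + 11/5) = 124/5; numerator = 4(275/6552) - 1(10/21) = -505/1638; a_4 = (-505/1638)/(124/5) = -2525/203112

r = 3; a_0 = 1; a_1 = 5/4; a_2 = 10/21; a_3 = 275/6552; a_4 = -2525/203112


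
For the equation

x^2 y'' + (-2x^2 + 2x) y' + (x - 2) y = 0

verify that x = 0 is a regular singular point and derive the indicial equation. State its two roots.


Divide by x^2 to reach normal form y'' + P_1(x) y' + P_2(x) y = 0 with P_1(x) = -2 + 2/x and P_2(x) = 1/x - 2/x^2.
x = 0 is a singular point because the y'-coefficient -2 + 2/x has a pole at x = 0 and the y-coefficient 1/x - 2/x^2 has a pole at x = 0.
It is a regular singular point because x P_1(x) = p(x) = 2 - 2x and x^2 P_2(x) = q(x) = x - 2 are polynomials, hence analytic at x = 0.
p(0) = 2,  q(0) = -2.
Indicial equation: r(r-1) + p(0) r + q(0) = 0, i.e. r^2 + (p(0) - 1) r + q(0) = 0, i.e. r^2 + 1 r - 2 = 0.
Discriminant: (1)^2 - 4(-2) = 9, so r = (-1 ± 3)/2.
Solving: r_1 = 1, r_2 = -2.

indicial: r^2 + 1 r - 2 = 0; roots r_1 = 1, r_2 = -2


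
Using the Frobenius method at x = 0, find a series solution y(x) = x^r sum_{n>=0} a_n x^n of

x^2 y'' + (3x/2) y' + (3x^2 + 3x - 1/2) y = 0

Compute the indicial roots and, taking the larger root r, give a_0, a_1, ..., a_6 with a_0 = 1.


Write in Frobenius form y'' + (p(x)/x) y' + (q(x)/x^2) y = 0:
  p(x) = 3/2,  q(x) = 3x^2 + 3x - 1/2.
Indicial equation: r(r-1) + (3/2) r + (-1/2) = 0 -> roots r_1 = 1/2, r_2 = -1.
Take r = r_1 = 1/2. Let y(x) = x^r sum_{n>=0} a_n x^n with a_0 = 1.
Substitute y = x^r sum a_n x^n and match x^{r+n}. The recurrence is
  D(n) a_n + 3 a_{n-1} + 3 a_{n-2} = 0,  where D(n) = (r+n)(r+n-1) + (3/2)(r+n) + (-1/2).
  a_n = [-3 a_{n-1} - 3 a_{n-2}] / D(n).
Since the indicial polynomial factors as (r - r_1)(r - r_2), D(n) = (r_1 + n - r_1)(r_1 + n - r_2) = n(n + 3/2).
Evaluating step by step (a_0 = 1):
  n = 1: D(1) = 1(1 + 3/2) = 5/2; numerator = -3(1) = -3; a_1 = (-3)/(5/2) = -6/5
  n = 2: D(2) = 2(2 + 3/2) = 7; numerator = -3(-6/5) - 3(1) = 3/5; a_2 = (3/5)/(7) = 3/35
  n = 3: D(3) = 3(3 + 3/2) = 27/2; numerator = -3(3/35) - 3(-6/5) = 117/35; a_3 = (117/35)/(27/2) = 26/105
  n = 4: D(4) = 4(4 + 3/2) = 22; numerator = -3(26/105) - 3(3/35) = -1; a_4 = (-1)/(22) = -1/22
  n = 5: D(5) = 5(5 + 3/2) = 65/2; numerator = -3(-1/22) - 3(26/105) = -467/770; a_5 = (-467/770)/(65/2) = -467/25025
  n = 6: D(6) = 6(6 + 3/2) = 45; numerator = -3(-467/25025) - 3(-1/22) = 9627/50050; a_6 = (9627/50050)/(45) = 3209/750750

r = 1/2; a_0 = 1; a_1 = -6/5; a_2 = 3/35; a_3 = 26/105; a_4 = -1/22; a_5 = -467/25025; a_6 = 3209/750750


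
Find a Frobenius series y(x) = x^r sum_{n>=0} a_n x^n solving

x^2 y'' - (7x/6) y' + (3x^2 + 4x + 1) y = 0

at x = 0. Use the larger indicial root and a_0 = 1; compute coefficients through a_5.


Write in Frobenius form y'' + (p(x)/x) y' + (q(x)/x^2) y = 0:
  p(x) = -7/6,  q(x) = 3x^2 + 4x + 1.
Indicial equation: r(r-1) + (-7/6) r + (1) = 0 -> roots r_1 = 3/2, r_2 = 2/3.
Take r = r_1 = 3/2. Let y(x) = x^r sum_{n>=0} a_n x^n with a_0 = 1.
Substitute y = x^r sum a_n x^n and match x^{r+n}. The recurrence is
  D(n) a_n + 4 a_{n-1} + 3 a_{n-2} = 0,  where D(n) = (r+n)(r+n-1) + (-7/6)(r+n) + (1).
  a_n = [-4 a_{n-1} - 3 a_{n-2}] / D(n).
Since the indicial polynomial factors as (r - r_1)(r - r_2), D(n) = (r_1 + n - r_1)(r_1 + n - r_2) = n(n + 5/6).
Evaluating step by step (a_0 = 1):
  n = 1: D(1) = 1(1 + 5/6) = 11/6; numerator = -4(1) = -4; a_1 = (-4)/(11/6) = -24/11
  n = 2: D(2) = 2(2 + 5/6) = 17/3; numerator = -4(-24/11) - 3(1) = 63/11; a_2 = (63/11)/(17/3) = 189/187
  n = 3: D(3) = 3(3 + 5/6) = 23/2; numerator = -4(189/187) - 3(-24/11) = 468/187; a_3 = (468/187)/(23/2) = 936/4301
  n = 4: D(4) = 4(4 + 5/6) = 58/3; numerator = -4(936/4301) - 3(189/187) = -16785/4301; a_4 = (-16785/4301)/(58/3) = -50355/249458
  n = 5: D(5) = 5(5 + 5/6) = 175/6; numerator = -4(-50355/249458) - 3(936/4301) = 1134/7337; a_5 = (1134/7337)/(175/6) = 972/183425

r = 3/2; a_0 = 1; a_1 = -24/11; a_2 = 189/187; a_3 = 936/4301; a_4 = -50355/249458; a_5 = 972/183425


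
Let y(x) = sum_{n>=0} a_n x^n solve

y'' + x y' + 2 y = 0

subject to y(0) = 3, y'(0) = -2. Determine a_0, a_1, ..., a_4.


Ansatz: y(x) = sum_{n>=0} a_n x^n, so y'(x) = sum_{n>=1} n a_n x^(n-1) and y''(x) = sum_{n>=2} n(n-1) a_n x^(n-2).
Substitute into P(x) y'' + Q(x) y' + R(x) y = 0 with P(x) = 1, Q(x) = x, R(x) = 2, and match powers of x.
Initial conditions: a_0 = 3, a_1 = -2.
Setting the coefficient of each power of x to zero and solving order by order (substituting the coefficients already found):
  x^0: 2 a_2 + 2 a_0 = 0  ->  2 a_2 = -2 a_0 = -6  ->  a_2 = -3
  x^1: 6 a_3 + 3 a_1 = 0  ->  6 a_3 = -3 a_1 = 6  ->  a_3 = 1
  x^2: 12 a_4 + 4 a_2 = 0  ->  12 a_4 = -4 a_2 = 12  ->  a_4 = 1
Truncated series: y(x) = 3 - 2 x - 3 x^2 + x^3 + x^4 + O(x^5).

a_0 = 3; a_1 = -2; a_2 = -3; a_3 = 1; a_4 = 1


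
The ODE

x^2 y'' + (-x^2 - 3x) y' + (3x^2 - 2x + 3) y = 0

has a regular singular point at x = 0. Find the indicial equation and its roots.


Divide by x^2 to reach normal form y'' + P_1(x) y' + P_2(x) y = 0 with P_1(x) = -1 - 3/x and P_2(x) = 3 - 2/x + 3/x^2.
x = 0 is a singular point because the y'-coefficient -1 - 3/x has a pole at x = 0 and the y-coefficient 3 - 2/x + 3/x^2 has a pole at x = 0.
It is a regular singular point because x P_1(x) = p(x) = -x - 3 and x^2 P_2(x) = q(x) = 3x^2 - 2x + 3 are polynomials, hence analytic at x = 0.
p(0) = -3,  q(0) = 3.
Indicial equation: r(r-1) + p(0) r + q(0) = 0, i.e. r^2 + (p(0) - 1) r + q(0) = 0, i.e. r^2 - 4 r + 3 = 0.
Discriminant: (-4)^2 - 4(3) = 4, so r = (4 ± 2)/2.
Solving: r_1 = 3, r_2 = 1.

indicial: r^2 - 4 r + 3 = 0; roots r_1 = 3, r_2 = 1


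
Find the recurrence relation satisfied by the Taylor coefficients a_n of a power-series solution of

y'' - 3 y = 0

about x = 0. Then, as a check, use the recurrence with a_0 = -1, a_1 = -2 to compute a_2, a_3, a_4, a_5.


Substitute y = sum_n a_n x^n into y'' + (const) y = 0.
y''(x) = sum_{n>=0} (n+2)(n+1) a_{n+2} x^n.
The ODE becomes sum_n [(n+2)(n+1) a_{n+2} - 3 a_n] x^n = 0.
Setting each coefficient to zero gives the recurrence:
  (n+2)(n+1) a_{n+2} - 3 a_n = 0,
  a_{n+2} = 3 / ((n+1)(n+2)) a_n.

Check with a_0 = -1, a_1 = -2 (apply the recurrence for n = 0, 1, 2, 3): a_0 = -1, a_1 = -2, a_2 = -3/2, a_3 = -1, a_4 = -3/8, a_5 = -3/20.

a_{n+2} = 3/((n+1)(n+2)) * a_n; check: a_0 = -1, a_1 = -2, a_2 = -3/2, a_3 = -1, a_4 = -3/8, a_5 = -3/20


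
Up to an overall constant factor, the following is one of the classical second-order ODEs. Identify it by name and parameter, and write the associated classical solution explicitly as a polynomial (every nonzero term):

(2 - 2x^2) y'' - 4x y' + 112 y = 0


All three coefficients share the factor 2; dividing through by 2 gives  (1 - x^2) y'' - 2x y' + 56 y = 0.
This matches the Legendre equation (1 - x^2) y'' - 2x y' + n(n+1) y = 0 (note the -2x y' term) with n(n+1) = 56, so n = 7; the polynomial solution is P_7(x).
With y = sum_k a_k x^k, matching x^k gives (k+2)(k+1) a_{k+2} = [k(k+1) - n(n+1)] a_k = (k - 7)(k + 8) a_k. The right side vanishes at k = 7, so the series with the parity of 7 terminates at degree 7.
Standard normalization (P_n(1) = 1): leading coefficient (2n)!/(2^n (n!)^2) = 87178291200/(128*25401600) = 429/16, so a_7 = 429/16. Work downward with a_k = (k+1)(k+2) a_{k+2} / ((k - 7)(k + 8)):
  a_5 = (6)(7)(429/16) / ((5 - 7)(5 + 8)) = (9009/8)/(-26) = -693/16
  a_3 = (4)(5)(-693/16) / ((3 - 7)(3 + 8)) = (-3465/4)/(-44) = 315/16
  a_1 = (2)(3)(315/16) / ((1 - 7)(1 + 8)) = (945/8)/(-54) = -35/16
Hence P_7(x) = 429 x^7/16 - 693 x^5/16 + 315 x^3/16 - 35 x/16.

P_7(x); series = 429 x^7/16 - 693 x^5/16 + 315 x^3/16 - 35 x/16


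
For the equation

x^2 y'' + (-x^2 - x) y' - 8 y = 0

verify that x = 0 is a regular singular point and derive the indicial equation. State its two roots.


Divide by x^2 to reach normal form y'' + P_1(x) y' + P_2(x) y = 0 with P_1(x) = -1 - 1/x and P_2(x) = -8/x^2.
x = 0 is a singular point because the y'-coefficient -1 - 1/x has a pole at x = 0 and the y-coefficient -8/x^2 has a pole at x = 0.
It is a regular singular point because x P_1(x) = p(x) = -x - 1 and x^2 P_2(x) = q(x) = -8 are polynomials, hence analytic at x = 0.
p(0) = -1,  q(0) = -8.
Indicial equation: r(r-1) + p(0) r + q(0) = 0, i.e. r^2 + (p(0) - 1) r + q(0) = 0, i.e. r^2 - 2 r - 8 = 0.
Discriminant: (-2)^2 - 4(-8) = 36, so r = (2 ± 6)/2.
Solving: r_1 = 4, r_2 = -2.

indicial: r^2 - 2 r - 8 = 0; roots r_1 = 4, r_2 = -2
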